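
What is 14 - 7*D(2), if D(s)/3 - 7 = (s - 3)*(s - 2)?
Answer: -133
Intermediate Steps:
D(s) = 21 + 3*(-3 + s)*(-2 + s) (D(s) = 21 + 3*((s - 3)*(s - 2)) = 21 + 3*((-3 + s)*(-2 + s)) = 21 + 3*(-3 + s)*(-2 + s))
14 - 7*D(2) = 14 - 7*(39 - 15*2 + 3*2²) = 14 - 7*(39 - 30 + 3*4) = 14 - 7*(39 - 30 + 12) = 14 - 7*21 = 14 - 147 = -133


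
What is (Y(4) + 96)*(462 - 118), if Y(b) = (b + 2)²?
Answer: 45408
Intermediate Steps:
Y(b) = (2 + b)²
(Y(4) + 96)*(462 - 118) = ((2 + 4)² + 96)*(462 - 118) = (6² + 96)*344 = (36 + 96)*344 = 132*344 = 45408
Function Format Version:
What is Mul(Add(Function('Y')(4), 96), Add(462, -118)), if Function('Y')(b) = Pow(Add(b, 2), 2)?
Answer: 45408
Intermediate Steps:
Function('Y')(b) = Pow(Add(2, b), 2)
Mul(Add(Function('Y')(4), 96), Add(462, -118)) = Mul(Add(Pow(Add(2, 4), 2), 96), Add(462, -118)) = Mul(Add(Pow(6, 2), 96), 344) = Mul(Add(36, 96), 344) = Mul(132, 344) = 45408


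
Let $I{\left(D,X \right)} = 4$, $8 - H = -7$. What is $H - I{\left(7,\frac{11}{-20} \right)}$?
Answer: $11$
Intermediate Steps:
$H = 15$ ($H = 8 - -7 = 8 + 7 = 15$)
$H - I{\left(7,\frac{11}{-20} \right)} = 15 - 4 = 11$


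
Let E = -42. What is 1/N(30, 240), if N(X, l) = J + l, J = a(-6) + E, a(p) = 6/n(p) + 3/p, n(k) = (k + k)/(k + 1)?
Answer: 1/200 ≈ 0.0050000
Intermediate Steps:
n(k) = 2*k/(1 + k) (n(k) = (2*k)/(1 + k) = 2*k/(1 + k))
a(p) = 3/p + 3*(1 + p)/p (a(p) = 6/((2*p/(1 + p))) + 3/p = 6*((1 + p)/(2*p)) + 3/p = 3*(1 + p)/p + 3/p = 3/p + 3*(1 + p)/p)
J = -40 (J = (3 + 6/(-6)) - 42 = (3 + 6*(-1/6)) - 42 = (3 - 1) - 42 = 2 - 42 = -40)
N(X, l) = -40 + l
1/N(30, 240) = 1/(-40 + 240) = 1/200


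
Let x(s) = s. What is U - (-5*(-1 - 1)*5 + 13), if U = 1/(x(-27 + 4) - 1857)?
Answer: -118441/1880 ≈ -63.001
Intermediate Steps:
U = -1/1880 (U = 1/((-27 + 4) - 1857) = 1/(-23 - 1857) = 1/(-1880) = -1/1880 ≈ -0.00053191)
U - (-5*(-1 - 1)*5 + 13) = -1/1880 - (-5*(-1 - 1)*5 + 13) = -1/1880 - (-5*(-2)*5 + 13) = -1/1880 - (10*5 + 13) = -1/1880 - (50 + 13) = -1/1880 - 1*63 = -1/1880 - 63 = -118441/1880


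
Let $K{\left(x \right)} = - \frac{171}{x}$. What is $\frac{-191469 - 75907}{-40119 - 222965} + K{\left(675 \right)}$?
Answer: $\frac{3763651}{4932825} \approx 0.76298$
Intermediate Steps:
$\frac{-191469 - 75907}{-40119 - 222965} + K{\left(675 \right)} = \frac{-191469 - 75907}{-40119 - 222965} - \frac{171}{675} = - \frac{267376}{-263084} - \frac{19}{75} = \left(-267376\right) \left(- \frac{1}{263084}\right) - \frac{19}{75} = \frac{66844}{65771} - \frac{19}{75} = \frac{3763651}{4932825}$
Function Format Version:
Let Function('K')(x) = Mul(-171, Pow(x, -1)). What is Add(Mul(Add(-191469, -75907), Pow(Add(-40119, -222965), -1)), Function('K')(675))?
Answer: Rational(3763651, 4932825) ≈ 0.76298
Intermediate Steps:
Add(Mul(Add(-191469, -75907), Pow(Add(-40119, -222965), -1)), Function('K')(675)) = Add(Mul(Add(-191469, -75907), Pow(Add(-40119, -222965), -1)), Mul(-171, Pow(675, -1))) = Add(Mul(-267376, Pow(-263084, -1)), Mul(-171, Rational(1, 675))) = Add(Mul(-267376, Rational(-1, 263084)), Rational(-19, 75)) = Add(Rational(66844, 65771), Rational(-19, 75)) = Rational(3763651, 4932825)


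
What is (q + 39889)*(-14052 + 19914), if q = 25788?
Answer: 384998574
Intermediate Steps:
(q + 39889)*(-14052 + 19914) = (25788 + 39889)*(-14052 + 19914) = 65677*5862 = 384998574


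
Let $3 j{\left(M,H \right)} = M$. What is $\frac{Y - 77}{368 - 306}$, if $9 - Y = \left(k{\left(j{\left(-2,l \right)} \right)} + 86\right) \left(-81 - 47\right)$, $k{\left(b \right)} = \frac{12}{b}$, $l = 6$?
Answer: $\frac{4318}{31} \approx 139.29$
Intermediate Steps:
$j{\left(M,H \right)} = \frac{M}{3}$
$Y = 8713$ ($Y = 9 - \left(\frac{12}{\frac{1}{3} \left(-2\right)} + 86\right) \left(-81 - 47\right) = 9 - \left(\frac{12}{- \frac{2}{3}} + 86\right) \left(-128\right) = 9 - \left(12 \left(- \frac{3}{2}\right) + 86\right) \left(-128\right) = 9 - \left(-18 + 86\right) \left(-128\right) = 9 - 68 \left(-128\right) = 9 - -8704 = 9 + 8704 = 8713$)
$\frac{Y - 77}{368 - 306} = \frac{8713 - 77}{368 - 306} = \frac{8636}{62} = 8636 \cdot \frac{1}{62} = \frac{4318}{31}$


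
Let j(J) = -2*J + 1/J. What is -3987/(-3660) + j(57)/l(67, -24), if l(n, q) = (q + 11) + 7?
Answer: 4190429/208620 ≈ 20.086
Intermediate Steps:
j(J) = 1/J - 2*J
l(n, q) = 18 + q (l(n, q) = (11 + q) + 7 = 18 + q)
-3987/(-3660) + j(57)/l(67, -24) = -3987/(-3660) + (1/57 - 2*57)/(18 - 24) = -3987*(-1/3660) + (1/57 - 114)/(-6) = 1329/1220 - 6497/57*(-⅙) = 1329/1220 + 6497/342 = 4190429/208620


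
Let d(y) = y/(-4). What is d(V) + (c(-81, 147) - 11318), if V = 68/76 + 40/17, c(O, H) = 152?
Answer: -14427521/1292 ≈ -11167.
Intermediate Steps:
V = 1049/323 (V = 68*(1/76) + 40*(1/17) = 17/19 + 40/17 = 1049/323 ≈ 3.2477)
d(y) = -y/4
d(V) + (c(-81, 147) - 11318) = -1/4*1049/323 + (152 - 11318) = -1049/1292 - 11166 = -14427521/1292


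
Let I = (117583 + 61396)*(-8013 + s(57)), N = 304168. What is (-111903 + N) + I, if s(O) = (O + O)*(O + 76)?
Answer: 1279713136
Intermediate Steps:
s(O) = 2*O*(76 + O) (s(O) = (2*O)*(76 + O) = 2*O*(76 + O))
I = 1279520871 (I = (117583 + 61396)*(-8013 + 2*57*(76 + 57)) = 178979*(-8013 + 2*57*133) = 178979*(-8013 + 15162) = 178979*7149 = 1279520871)
(-111903 + N) + I = (-111903 + 304168) + 1279520871 = 192265 + 1279520871 = 1279713136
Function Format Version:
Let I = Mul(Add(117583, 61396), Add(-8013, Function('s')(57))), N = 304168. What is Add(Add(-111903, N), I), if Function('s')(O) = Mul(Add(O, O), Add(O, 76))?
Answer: 1279713136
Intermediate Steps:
Function('s')(O) = Mul(2, O, Add(76, O)) (Function('s')(O) = Mul(Mul(2, O), Add(76, O)) = Mul(2, O, Add(76, O)))
I = 1279520871 (I = Mul(Add(117583, 61396), Add(-8013, Mul(2, 57, Add(76, 57)))) = Mul(178979, Add(-8013, Mul(2, 57, 133))) = Mul(178979, Add(-8013, 15162)) = Mul(178979, 7149) = 1279520871)
Add(Add(-111903, N), I) = Add(Add(-111903, 304168), 1279520871) = Add(192265, 1279520871) = 1279713136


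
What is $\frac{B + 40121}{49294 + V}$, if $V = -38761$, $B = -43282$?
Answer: $- \frac{3161}{10533} \approx -0.3001$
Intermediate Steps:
$\frac{B + 40121}{49294 + V} = \frac{-43282 + 40121}{49294 - 38761} = - \frac{3161}{10533}$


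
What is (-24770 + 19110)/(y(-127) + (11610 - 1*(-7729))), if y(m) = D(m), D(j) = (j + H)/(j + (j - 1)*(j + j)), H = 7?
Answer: -12219940/41752893 ≈ -0.29267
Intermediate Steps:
D(j) = (7 + j)/(j + 2*j*(-1 + j)) (D(j) = (j + 7)/(j + (j - 1)*(j + j)) = (7 + j)/(j + (-1 + j)*(2*j)) = (7 + j)/(j + 2*j*(-1 + j)))
y(m) = (7 + m)/(m*(-1 + 2*m))
(-24770 + 19110)/(y(-127) + (11610 - 1*(-7729))) = (-24770 + 19110)/((7 - 127)/((-127)*(-1 + 2*(-127))) + (11610 - 1*(-7729))) = -5660/(-1/127*(-120)/(-1 - 254) + (11610 + 7729)) = -5660/(-1/127*(-120)/(-255) + 19339) = -5660/(-1/127*(-1/255)*(-120) + 19339) = -5660/(-8/2159 + 19339) = -5660/41752893/2159 = -5660*2159/41752893 = -12219940/41752893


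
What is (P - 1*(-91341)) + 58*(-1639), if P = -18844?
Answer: -22565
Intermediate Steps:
(P - 1*(-91341)) + 58*(-1639) = (-18844 - 1*(-91341)) + 58*(-1639) = (-18844 + 91341) - 95062 = 72497 - 95062 = -22565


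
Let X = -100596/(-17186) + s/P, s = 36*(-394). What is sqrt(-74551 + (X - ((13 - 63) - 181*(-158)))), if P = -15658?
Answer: I*sqrt(466582224210451418485)/67274597 ≈ 321.08*I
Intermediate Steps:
s = -14184
X = 454724598/67274597 (X = -100596/(-17186) - 14184/(-15658) = -100596*(-1/17186) - 14184*(-1/15658) = 50298/8593 + 7092/7829 = 454724598/67274597 ≈ 6.7592)
sqrt(-74551 + (X - ((13 - 63) - 181*(-158)))) = sqrt(-74551 + (454724598/67274597 - ((13 - 63) - 181*(-158)))) = sqrt(-74551 + (454724598/67274597 - (-50 + 28598))) = sqrt(-74551 + (454724598/67274597 - 1*28548)) = sqrt(-74551 + (454724598/67274597 - 28548)) = sqrt(-74551 - 1920100470558/67274597) = sqrt(-6935488951505/67274597) = I*sqrt(466582224210451418485)/67274597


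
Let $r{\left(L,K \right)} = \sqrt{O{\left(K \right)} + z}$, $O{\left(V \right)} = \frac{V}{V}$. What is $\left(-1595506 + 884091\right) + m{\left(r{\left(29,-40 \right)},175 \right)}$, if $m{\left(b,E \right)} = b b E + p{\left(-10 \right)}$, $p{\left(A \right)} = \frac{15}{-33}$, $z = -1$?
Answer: $- \frac{7825570}{11} \approx -7.1142 \cdot 10^{5}$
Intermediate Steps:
$O{\left(V \right)} = 1$
$p{\left(A \right)} = - \frac{5}{11}$ ($p{\left(A \right)} = 15 \left(- \frac{1}{33}\right) = - \frac{5}{11}$)
$r{\left(L,K \right)} = 0$ ($r{\left(L,K \right)} = \sqrt{1 - 1} = \sqrt{0} = 0$)
$m{\left(b,E \right)} = - \frac{5}{11} + E b^{2}$ ($m{\left(b,E \right)} = b b E - \frac{5}{11} = b^{2} E - \frac{5}{11} = E b^{2} - \frac{5}{11} = - \frac{5}{11} + E b^{2}$)
$\left(-1595506 + 884091\right) + m{\left(r{\left(29,-40 \right)},175 \right)} = \left(-1595506 + 884091\right) - \left(\frac{5}{11} - 175 \cdot 0^{2}\right) = -711415 + \left(- \frac{5}{11} + 175 \cdot 0\right) = -711415 + \left(- \frac{5}{11} + 0\right) = -711415 - \frac{5}{11} = - \frac{7825570}{11}$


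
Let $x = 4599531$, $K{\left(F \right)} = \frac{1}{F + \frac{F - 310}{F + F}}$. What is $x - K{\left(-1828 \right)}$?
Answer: $\frac{15364802300293}{3340515} \approx 4.5995 \cdot 10^{6}$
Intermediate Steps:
$K{\left(F \right)} = \frac{1}{F + \frac{-310 + F}{2 F}}$
$x - K{\left(-1828 \right)} = 4599531 - 2 \left(-1828\right) \frac{1}{-310 - 1828 + 2 \left(-1828\right)^{2}} = 4599531 - 2 \left(-1828\right) \frac{1}{-310 - 1828 + 2 \cdot 3341584} = 4599531 - 2 \left(-1828\right) \frac{1}{-310 - 1828 + 6683168} = 4599531 - 2 \left(-1828\right) \frac{1}{6681030} = 4599531 - - \frac{1828}{3340515} = 4599531 + \frac{1828}{3340515} = \frac{15364802300293}{3340515}$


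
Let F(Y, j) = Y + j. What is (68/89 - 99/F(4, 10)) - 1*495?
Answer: -624629/1246 ≈ -501.31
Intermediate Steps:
(68/89 - 99/F(4, 10)) - 1*495 = (68/89 - 99/(4 + 10)) - 1*495 = (68*(1/89) - 99/14) - 495 = (68/89 - 99*1/14) - 495 = (68/89 - 99/14) - 495 = -7859/1246 - 495 = -624629/1246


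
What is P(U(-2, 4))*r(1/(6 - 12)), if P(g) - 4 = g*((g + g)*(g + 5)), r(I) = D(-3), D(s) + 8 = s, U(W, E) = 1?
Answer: -176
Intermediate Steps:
D(s) = -8 + s
r(I) = -11 (r(I) = -8 - 3 = -11)
P(g) = 4 + 2*g**2*(5 + g) (P(g) = 4 + g*((g + g)*(g + 5)) = 4 + g*((2*g)*(5 + g)) = 4 + g*(2*g*(5 + g)) = 4 + 2*g**2*(5 + g))
P(U(-2, 4))*r(1/(6 - 12)) = (4 + 2*1**3 + 10*1**2)*(-11) = (4 + 2*1 + 10*1)*(-11) = (4 + 2 + 10)*(-11) = 16*(-11) = -176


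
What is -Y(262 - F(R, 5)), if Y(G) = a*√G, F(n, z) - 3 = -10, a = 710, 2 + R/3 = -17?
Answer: -710*√269 ≈ -11645.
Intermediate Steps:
R = -57 (R = -6 + 3*(-17) = -6 - 51 = -57)
F(n, z) = -7 (F(n, z) = 3 - 10 = -7)
Y(G) = 710*√G
-Y(262 - F(R, 5)) = -710*√(262 - 1*(-7)) = -710*√(262 + 7) = -710*√269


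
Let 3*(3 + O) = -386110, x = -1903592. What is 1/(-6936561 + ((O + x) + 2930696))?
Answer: -3/18114490 ≈ -1.6561e-7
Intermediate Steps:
O = -386119/3 (O = -3 + (1/3)*(-386110) = -3 - 386110/3 = -386119/3 ≈ -1.2871e+5)
1/(-6936561 + ((O + x) + 2930696)) = 1/(-6936561 + ((-386119/3 - 1903592) + 2930696)) = 1/(-6936561 + (-6096895/3 + 2930696)) = 1/(-6936561 + 2695193/3) = 1/(-18114490/3) = -3/18114490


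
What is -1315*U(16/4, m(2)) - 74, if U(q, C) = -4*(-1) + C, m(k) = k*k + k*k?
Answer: -15854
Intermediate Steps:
m(k) = 2*k² (m(k) = k² + k² = 2*k²)
U(q, C) = 4 + C
-1315*U(16/4, m(2)) - 74 = -1315*(4 + 2*2²) - 74 = -1315*(4 + 2*4) - 74 = -1315*(4 + 8) - 74 = -1315*12 - 74 = -15780 - 74 = -15854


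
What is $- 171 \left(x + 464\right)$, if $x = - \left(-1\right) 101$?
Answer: $-96615$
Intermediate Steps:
$x = 101$ ($x = \left(-1\right) \left(-101\right) = 101$)
$- 171 \left(x + 464\right) = - 171 \left(101 + 464\right) = \left(-171\right) 565 = -96615$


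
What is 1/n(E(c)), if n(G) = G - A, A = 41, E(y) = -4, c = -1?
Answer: -1/45 ≈ -0.022222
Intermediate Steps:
n(G) = -41 + G (n(G) = G - 1*41 = G - 41 = -41 + G)
1/n(E(c)) = 1/(-41 - 4) = 1/(-45) = -1/45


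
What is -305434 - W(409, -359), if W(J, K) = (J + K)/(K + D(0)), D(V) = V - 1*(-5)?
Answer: -54061793/177 ≈ -3.0543e+5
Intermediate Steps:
D(V) = 5 + V (D(V) = V + 5 = 5 + V)
W(J, K) = (J + K)/(5 + K) (W(J, K) = (J + K)/(K + (5 + 0)) = (J + K)/(K + 5) = (J + K)/(5 + K))
-305434 - W(409, -359) = -305434 - (409 - 359)/(5 - 359) = -305434 - 50/(-354) = -305434 - (-1)*50/354 = -305434 - 1*(-25/177) = -305434 + 25/177 = -54061793/177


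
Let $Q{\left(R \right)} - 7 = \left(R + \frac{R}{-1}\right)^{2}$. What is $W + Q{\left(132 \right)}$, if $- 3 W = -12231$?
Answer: $4084$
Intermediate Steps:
$W = 4077$ ($W = \left(- \frac{1}{3}\right) \left(-12231\right) = 4077$)
$Q{\left(R \right)} = 7$ ($Q{\left(R \right)} = 7 + \left(R + \frac{R}{-1}\right)^{2} = 7 + \left(R + R \left(-1\right)\right)^{2} = 7 + \left(R - R\right)^{2} = 7 + 0^{2} = 7 + 0 = 7$)
$W + Q{\left(132 \right)} = 4077 + 7 = 4084$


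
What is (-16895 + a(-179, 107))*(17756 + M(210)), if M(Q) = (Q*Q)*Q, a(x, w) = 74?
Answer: -156077954676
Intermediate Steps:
M(Q) = Q³ (M(Q) = Q²*Q = Q³)
(-16895 + a(-179, 107))*(17756 + M(210)) = (-16895 + 74)*(17756 + 210³) = -16821*(17756 + 9261000) = -16821*9278756 = -156077954676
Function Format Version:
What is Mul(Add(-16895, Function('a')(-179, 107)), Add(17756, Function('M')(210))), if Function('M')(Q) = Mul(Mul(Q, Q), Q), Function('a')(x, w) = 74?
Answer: -156077954676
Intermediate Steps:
Function('M')(Q) = Pow(Q, 3) (Function('M')(Q) = Mul(Pow(Q, 2), Q) = Pow(Q, 3))
Mul(Add(-16895, Function('a')(-179, 107)), Add(17756, Function('M')(210))) = Mul(Add(-16895, 74), Add(17756, Pow(210, 3))) = Mul(-16821, Add(17756, 9261000)) = Mul(-16821, 9278756) = -156077954676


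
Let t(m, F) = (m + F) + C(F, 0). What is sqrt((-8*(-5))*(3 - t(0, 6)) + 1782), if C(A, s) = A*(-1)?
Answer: sqrt(1902) ≈ 43.612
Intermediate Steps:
C(A, s) = -A
t(m, F) = m (t(m, F) = (m + F) - F = (F + m) - F = m)
sqrt((-8*(-5))*(3 - t(0, 6)) + 1782) = sqrt((-8*(-5))*(3 - 1*0) + 1782) = sqrt(40*(3 + 0) + 1782) = sqrt(40*3 + 1782) = sqrt(120 + 1782) = sqrt(1902)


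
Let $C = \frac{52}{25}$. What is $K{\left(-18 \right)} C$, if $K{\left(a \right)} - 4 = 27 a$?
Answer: $- \frac{25064}{25} \approx -1002.6$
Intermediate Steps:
$C = \frac{52}{25}$ ($C = 52 \cdot \frac{1}{25} = \frac{52}{25} \approx 2.08$)
$K{\left(a \right)} = 4 + 27 a$
$K{\left(-18 \right)} C = \left(4 + 27 \left(-18\right)\right) \frac{52}{25} = \left(4 - 486\right) \frac{52}{25} = \left(-482\right) \frac{52}{25} = - \frac{25064}{25}$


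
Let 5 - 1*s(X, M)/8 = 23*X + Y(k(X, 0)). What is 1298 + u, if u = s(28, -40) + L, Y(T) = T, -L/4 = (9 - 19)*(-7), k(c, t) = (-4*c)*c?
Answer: 20994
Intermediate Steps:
k(c, t) = -4*c**2
L = -280 (L = -4*(9 - 19)*(-7) = -(-40)*(-7) = -4*70 = -280)
s(X, M) = 40 - 184*X + 32*X**2 (s(X, M) = 40 - 8*(23*X - 4*X**2) = 40 - 8*(-4*X**2 + 23*X) = 40 + (-184*X + 32*X**2) = 40 - 184*X + 32*X**2)
u = 19696 (u = (40 - 184*28 + 32*28**2) - 280 = (40 - 5152 + 32*784) - 280 = (40 - 5152 + 25088) - 280 = 19976 - 280 = 19696)
1298 + u = 1298 + 19696 = 20994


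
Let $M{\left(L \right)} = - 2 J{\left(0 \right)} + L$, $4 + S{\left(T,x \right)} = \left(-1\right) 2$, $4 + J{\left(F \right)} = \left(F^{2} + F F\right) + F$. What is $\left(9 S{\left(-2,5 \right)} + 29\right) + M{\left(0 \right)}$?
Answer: $-17$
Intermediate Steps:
$J{\left(F \right)} = -4 + F + 2 F^{2}$ ($J{\left(F \right)} = -4 + \left(\left(F^{2} + F F\right) + F\right) = -4 + \left(\left(F^{2} + F^{2}\right) + F\right) = -4 + \left(2 F^{2} + F\right) = -4 + \left(F + 2 F^{2}\right) = -4 + F + 2 F^{2}$)
$S{\left(T,x \right)} = -6$ ($S{\left(T,x \right)} = -4 - 2 = -6$)
$M{\left(L \right)} = 8 + L$ ($M{\left(L \right)} = - 2 \left(-4 + 0 + 2 \cdot 0^{2}\right) + L = - 2 \left(-4 + 0 + 2 \cdot 0\right) + L = - 2 \left(-4 + 0 + 0\right) + L = \left(-2\right) \left(-4\right) + L = 8 + L$)
$\left(9 S{\left(-2,5 \right)} + 29\right) + M{\left(0 \right)} = \left(9 \left(-6\right) + 29\right) + \left(8 + 0\right) = \left(-54 + 29\right) + 8 = -25 + 8 = -17$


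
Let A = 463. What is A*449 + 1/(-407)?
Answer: 84610008/407 ≈ 2.0789e+5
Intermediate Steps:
A*449 + 1/(-407) = 463*449 + 1/(-407) = 207887 - 1/407 = 84610008/407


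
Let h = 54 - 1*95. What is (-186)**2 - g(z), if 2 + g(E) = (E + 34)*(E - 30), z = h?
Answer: 34101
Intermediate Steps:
h = -41 (h = 54 - 95 = -41)
z = -41
g(E) = -2 + (-30 + E)*(34 + E) (g(E) = -2 + (E + 34)*(E - 30) = -2 + (34 + E)*(-30 + E) = -2 + (-30 + E)*(34 + E))
(-186)**2 - g(z) = (-186)**2 - (-1022 + (-41)**2 + 4*(-41)) = 34596 - (-1022 + 1681 - 164) = 34596 - 1*495 = 34596 - 495 = 34101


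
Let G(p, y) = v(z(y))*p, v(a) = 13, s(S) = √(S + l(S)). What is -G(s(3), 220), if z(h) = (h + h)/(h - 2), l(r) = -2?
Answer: -13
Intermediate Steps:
s(S) = √(-2 + S) (s(S) = √(S - 2) = √(-2 + S))
z(h) = 2*h/(-2 + h) (z(h) = (2*h)/(-2 + h) = 2*h/(-2 + h))
G(p, y) = 13*p
-G(s(3), 220) = -13*√(-2 + 3) = -13*√1 = -13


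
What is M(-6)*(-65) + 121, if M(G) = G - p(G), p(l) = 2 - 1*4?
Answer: 381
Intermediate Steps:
p(l) = -2 (p(l) = 2 - 4 = -2)
M(G) = 2 + G (M(G) = G - 1*(-2) = G + 2 = 2 + G)
M(-6)*(-65) + 121 = (2 - 6)*(-65) + 121 = -4*(-65) + 121 = 260 + 121 = 381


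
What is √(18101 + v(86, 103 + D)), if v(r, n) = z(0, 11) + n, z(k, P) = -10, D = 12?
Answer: √18206 ≈ 134.93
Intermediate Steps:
v(r, n) = -10 + n
√(18101 + v(86, 103 + D)) = √(18101 + (-10 + (103 + 12))) = √(18101 + (-10 + 115)) = √(18101 + 105) = √18206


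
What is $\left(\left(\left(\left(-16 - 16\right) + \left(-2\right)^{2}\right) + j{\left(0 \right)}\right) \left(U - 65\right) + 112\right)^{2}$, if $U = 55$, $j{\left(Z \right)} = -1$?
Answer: $161604$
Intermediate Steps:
$\left(\left(\left(\left(-16 - 16\right) + \left(-2\right)^{2}\right) + j{\left(0 \right)}\right) \left(U - 65\right) + 112\right)^{2} = \left(\left(\left(\left(-16 - 16\right) + \left(-2\right)^{2}\right) - 1\right) \left(55 - 65\right) + 112\right)^{2} = \left(\left(\left(-32 + 4\right) - 1\right) \left(-10\right) + 112\right)^{2} = \left(\left(-28 - 1\right) \left(-10\right) + 112\right)^{2} = \left(\left(-29\right) \left(-10\right) + 112\right)^{2} = \left(290 + 112\right)^{2} = 402^{2} = 161604$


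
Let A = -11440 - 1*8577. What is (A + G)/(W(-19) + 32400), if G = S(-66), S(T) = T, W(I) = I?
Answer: -20083/32381 ≈ -0.62021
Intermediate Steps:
A = -20017 (A = -11440 - 8577 = -20017)
G = -66
(A + G)/(W(-19) + 32400) = (-20017 - 66)/(-19 + 32400) = -20083/32381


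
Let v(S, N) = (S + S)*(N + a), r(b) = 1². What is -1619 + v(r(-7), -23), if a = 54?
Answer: -1557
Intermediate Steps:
r(b) = 1
v(S, N) = 2*S*(54 + N) (v(S, N) = (S + S)*(N + 54) = (2*S)*(54 + N) = 2*S*(54 + N))
-1619 + v(r(-7), -23) = -1619 + 2*1*(54 - 23) = -1619 + 2*1*31 = -1619 + 62 = -1557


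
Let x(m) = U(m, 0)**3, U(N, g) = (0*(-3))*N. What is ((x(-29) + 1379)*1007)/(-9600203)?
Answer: -1388653/9600203 ≈ -0.14465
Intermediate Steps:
U(N, g) = 0 (U(N, g) = 0*N = 0)
x(m) = 0 (x(m) = 0**3 = 0)
((x(-29) + 1379)*1007)/(-9600203) = ((0 + 1379)*1007)/(-9600203) = (1379*1007)*(-1/9600203) = 1388653*(-1/9600203) = -1388653/9600203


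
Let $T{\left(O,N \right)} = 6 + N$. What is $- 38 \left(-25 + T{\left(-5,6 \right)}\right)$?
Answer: $494$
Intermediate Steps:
$- 38 \left(-25 + T{\left(-5,6 \right)}\right) = - 38 \left(-25 + \left(6 + 6\right)\right) = - 38 \left(-25 + 12\right) = \left(-38\right) \left(-13\right) = 494$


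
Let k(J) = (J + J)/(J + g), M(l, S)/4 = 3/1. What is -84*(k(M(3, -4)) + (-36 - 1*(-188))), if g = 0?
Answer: -12936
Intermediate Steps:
M(l, S) = 12 (M(l, S) = 4*(3/1) = 4*(3*1) = 4*3 = 12)
k(J) = 2 (k(J) = (J + J)/(J + 0) = (2*J)/J = 2)
-84*(k(M(3, -4)) + (-36 - 1*(-188))) = -84*(2 + (-36 - 1*(-188))) = -84*(2 + (-36 + 188)) = -84*(2 + 152) = -84*154 = -12936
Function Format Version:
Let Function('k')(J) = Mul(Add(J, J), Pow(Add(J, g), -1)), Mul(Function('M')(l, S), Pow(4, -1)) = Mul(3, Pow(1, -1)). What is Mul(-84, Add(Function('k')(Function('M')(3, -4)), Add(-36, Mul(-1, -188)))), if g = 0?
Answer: -12936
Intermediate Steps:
Function('M')(l, S) = 12 (Function('M')(l, S) = Mul(4, Mul(3, Pow(1, -1))) = Mul(4, Mul(3, 1)) = Mul(4, 3) = 12)
Function('k')(J) = 2 (Function('k')(J) = Mul(Add(J, J), Pow(Add(J, 0), -1)) = Mul(Mul(2, J), Pow(J, -1)) = 2)
Mul(-84, Add(Function('k')(Function('M')(3, -4)), Add(-36, Mul(-1, -188)))) = Mul(-84, Add(2, Add(-36, Mul(-1, -188)))) = Mul(-84, Add(2, Add(-36, 188))) = Mul(-84, Add(2, 152)) = Mul(-84, 154) = -12936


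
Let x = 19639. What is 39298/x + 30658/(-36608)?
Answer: 418264361/359472256 ≈ 1.1636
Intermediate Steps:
39298/x + 30658/(-36608) = 39298/19639 + 30658/(-36608) = 39298*(1/19639) + 30658*(-1/36608) = 39298/19639 - 15329/18304 = 418264361/359472256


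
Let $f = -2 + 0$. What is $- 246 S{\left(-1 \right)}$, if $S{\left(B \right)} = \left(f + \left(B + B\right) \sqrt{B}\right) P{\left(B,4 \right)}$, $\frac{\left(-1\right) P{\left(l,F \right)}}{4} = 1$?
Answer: $-1968 - 1968 i \approx -1968.0 - 1968.0 i$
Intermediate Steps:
$P{\left(l,F \right)} = -4$ ($P{\left(l,F \right)} = \left(-4\right) 1 = -4$)
$f = -2$
$S{\left(B \right)} = 8 - 8 B^{\frac{3}{2}}$ ($S{\left(B \right)} = \left(-2 + \left(B + B\right) \sqrt{B}\right) \left(-4\right) = \left(-2 + 2 B \sqrt{B}\right) \left(-4\right) = \left(-2 + 2 B^{\frac{3}{2}}\right) \left(-4\right) = 8 - 8 B^{\frac{3}{2}}$)
$- 246 S{\left(-1 \right)} = - 246 \left(8 - 8 \left(-1\right)^{\frac{3}{2}}\right) = - 246 \left(8 - 8 \left(- i\right)\right) = - 246 \left(8 + 8 i\right) = -1968 - 1968 i$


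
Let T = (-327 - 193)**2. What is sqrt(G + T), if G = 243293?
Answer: 3*sqrt(57077) ≈ 716.72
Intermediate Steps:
T = 270400 (T = (-520)**2 = 270400)
sqrt(G + T) = sqrt(243293 + 270400) = sqrt(513693) = 3*sqrt(57077)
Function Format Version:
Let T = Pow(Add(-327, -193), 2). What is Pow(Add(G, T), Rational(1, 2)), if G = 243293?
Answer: Mul(3, Pow(57077, Rational(1, 2))) ≈ 716.72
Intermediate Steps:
T = 270400 (T = Pow(-520, 2) = 270400)
Pow(Add(G, T), Rational(1, 2)) = Pow(Add(243293, 270400), Rational(1, 2)) = Pow(513693, Rational(1, 2)) = Mul(3, Pow(57077, Rational(1, 2)))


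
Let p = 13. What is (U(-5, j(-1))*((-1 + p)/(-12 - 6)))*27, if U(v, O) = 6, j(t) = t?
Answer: -108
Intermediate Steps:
(U(-5, j(-1))*((-1 + p)/(-12 - 6)))*27 = (6*((-1 + 13)/(-12 - 6)))*27 = (6*(12/(-18)))*27 = (6*(12*(-1/18)))*27 = (6*(-⅔))*27 = -4*27 = -108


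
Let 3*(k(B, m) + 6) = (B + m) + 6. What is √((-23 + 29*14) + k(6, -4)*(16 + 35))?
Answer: √213 ≈ 14.595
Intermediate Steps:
k(B, m) = -4 + B/3 + m/3 (k(B, m) = -6 + ((B + m) + 6)/3 = -6 + (6 + B + m)/3 = -6 + (2 + B/3 + m/3) = -4 + B/3 + m/3)
√((-23 + 29*14) + k(6, -4)*(16 + 35)) = √((-23 + 29*14) + (-4 + (⅓)*6 + (⅓)*(-4))*(16 + 35)) = √((-23 + 406) + (-4 + 2 - 4/3)*51) = √(383 - 10/3*51) = √(383 - 170) = √213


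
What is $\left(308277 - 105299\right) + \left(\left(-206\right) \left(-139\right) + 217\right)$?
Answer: $231829$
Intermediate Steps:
$\left(308277 - 105299\right) + \left(\left(-206\right) \left(-139\right) + 217\right) = 202978 + \left(28634 + 217\right) = 202978 + 28851 = 231829$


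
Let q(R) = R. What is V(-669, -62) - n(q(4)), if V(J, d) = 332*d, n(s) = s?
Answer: -20588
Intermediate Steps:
V(-669, -62) - n(q(4)) = 332*(-62) - 1*4 = -20584 - 4 = -20588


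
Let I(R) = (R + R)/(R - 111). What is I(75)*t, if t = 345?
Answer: -2875/2 ≈ -1437.5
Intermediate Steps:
I(R) = 2*R/(-111 + R) (I(R) = (2*R)/(-111 + R) = 2*R/(-111 + R))
I(75)*t = (2*75/(-111 + 75))*345 = (2*75/(-36))*345 = (2*75*(-1/36))*345 = -25/6*345 = -2875/2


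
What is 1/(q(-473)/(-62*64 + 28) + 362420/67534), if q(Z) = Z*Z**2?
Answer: 133041980/3574066796039 ≈ 3.7224e-5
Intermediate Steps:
q(Z) = Z**3
1/(q(-473)/(-62*64 + 28) + 362420/67534) = 1/((-473)**3/(-62*64 + 28) + 362420/67534) = 1/(-105823817/(-3968 + 28) + 362420*(1/67534)) = 1/(-105823817/(-3940) + 181210/33767) = 1/(-105823817*(-1/3940) + 181210/33767) = 1/(105823817/3940 + 181210/33767) = 1/(3574066796039/133041980) = 133041980/3574066796039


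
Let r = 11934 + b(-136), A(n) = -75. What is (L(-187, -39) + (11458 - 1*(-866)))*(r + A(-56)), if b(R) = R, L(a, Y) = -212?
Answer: 141988976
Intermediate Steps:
r = 11798 (r = 11934 - 136 = 11798)
(L(-187, -39) + (11458 - 1*(-866)))*(r + A(-56)) = (-212 + (11458 - 1*(-866)))*(11798 - 75) = (-212 + (11458 + 866))*11723 = (-212 + 12324)*11723 = 12112*11723 = 141988976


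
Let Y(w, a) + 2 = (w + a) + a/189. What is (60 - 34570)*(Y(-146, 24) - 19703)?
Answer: 6158028490/9 ≈ 6.8423e+8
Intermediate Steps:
Y(w, a) = -2 + w + 190*a/189 (Y(w, a) = -2 + ((w + a) + a/189) = -2 + ((a + w) + a*(1/189)) = -2 + ((a + w) + a/189) = -2 + (w + 190*a/189) = -2 + w + 190*a/189)
(60 - 34570)*(Y(-146, 24) - 19703) = (60 - 34570)*((-2 - 146 + (190/189)*24) - 19703) = -34510*((-2 - 146 + 1520/63) - 19703) = -34510*(-7804/63 - 19703) = -34510*(-1249093/63) = 6158028490/9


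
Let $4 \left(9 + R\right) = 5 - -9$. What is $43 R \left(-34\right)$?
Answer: $8041$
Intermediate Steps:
$R = - \frac{11}{2}$ ($R = -9 + \frac{5 - -9}{4} = -9 + \frac{5 + 9}{4} = -9 + \frac{1}{4} \cdot 14 = -9 + \frac{7}{2} = - \frac{11}{2} \approx -5.5$)
$43 R \left(-34\right) = 43 \left(- \frac{11}{2}\right) \left(-34\right) = \left(- \frac{473}{2}\right) \left(-34\right) = 8041$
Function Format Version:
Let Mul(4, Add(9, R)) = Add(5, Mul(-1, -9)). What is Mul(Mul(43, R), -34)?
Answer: 8041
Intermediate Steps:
R = Rational(-11, 2) (R = Add(-9, Mul(Rational(1, 4), Add(5, Mul(-1, -9)))) = Add(-9, Mul(Rational(1, 4), Add(5, 9))) = Add(-9, Mul(Rational(1, 4), 14)) = Add(-9, Rational(7, 2)) = Rational(-11, 2) ≈ -5.5000)
Mul(Mul(43, R), -34) = Mul(Mul(43, Rational(-11, 2)), -34) = Mul(Rational(-473, 2), -34) = 8041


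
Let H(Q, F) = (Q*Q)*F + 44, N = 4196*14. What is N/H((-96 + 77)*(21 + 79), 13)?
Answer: 2098/1676073 ≈ 0.0012517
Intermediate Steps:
N = 58744
H(Q, F) = 44 + F*Q² (H(Q, F) = Q²*F + 44 = F*Q² + 44 = 44 + F*Q²)
N/H((-96 + 77)*(21 + 79), 13) = 58744/(44 + 13*((-96 + 77)*(21 + 79))²) = 58744/(44 + 13*(-19*100)²) = 58744/(44 + 13*(-1900)²) = 58744/(44 + 13*3610000) = 58744/(44 + 46930000) = 58744/46930044 = 58744*(1/46930044) = 2098/1676073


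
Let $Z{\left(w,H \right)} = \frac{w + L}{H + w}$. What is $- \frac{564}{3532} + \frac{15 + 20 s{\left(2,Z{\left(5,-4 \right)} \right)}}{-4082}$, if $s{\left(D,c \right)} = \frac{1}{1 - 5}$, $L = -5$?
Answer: $- \frac{292196}{1802203} \approx -0.16213$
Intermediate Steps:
$Z{\left(w,H \right)} = \frac{-5 + w}{H + w}$ ($Z{\left(w,H \right)} = \frac{w - 5}{H + w} = \frac{-5 + w}{H + w}$)
$s{\left(D,c \right)} = - \frac{1}{4}$ ($s{\left(D,c \right)} = \frac{1}{-4} = - \frac{1}{4}$)
$- \frac{564}{3532} + \frac{15 + 20 s{\left(2,Z{\left(5,-4 \right)} \right)}}{-4082} = - \frac{564}{3532} + \frac{15 + 20 \left(- \frac{1}{4}\right)}{-4082} = \left(-564\right) \frac{1}{3532} + \left(15 - 5\right) \left(- \frac{1}{4082}\right) = - \frac{141}{883} + 10 \left(- \frac{1}{4082}\right) = - \frac{141}{883} - \frac{5}{2041} = - \frac{292196}{1802203}$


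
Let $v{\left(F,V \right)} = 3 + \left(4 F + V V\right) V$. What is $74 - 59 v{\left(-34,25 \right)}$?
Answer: $-721378$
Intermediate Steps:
$v{\left(F,V \right)} = 3 + V \left(V^{2} + 4 F\right)$ ($v{\left(F,V \right)} = 3 + \left(4 F + V^{2}\right) V = 3 + \left(V^{2} + 4 F\right) V = 3 + V \left(V^{2} + 4 F\right)$)
$74 - 59 v{\left(-34,25 \right)} = 74 - 59 \left(3 + 25^{3} + 4 \left(-34\right) 25\right) = 74 - 59 \left(3 + 15625 - 3400\right) = 74 - 721452 = -721378$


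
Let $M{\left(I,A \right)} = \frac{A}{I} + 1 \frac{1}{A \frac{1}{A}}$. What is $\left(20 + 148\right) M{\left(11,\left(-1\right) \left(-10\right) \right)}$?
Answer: $\frac{3528}{11} \approx 320.73$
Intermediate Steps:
$M{\left(I,A \right)} = 1 + \frac{A}{I}$ ($M{\left(I,A \right)} = \frac{A}{I} + 1 \cdot 1^{-1} = \frac{A}{I} + 1 \cdot 1 = \frac{A}{I} + 1 = 1 + \frac{A}{I}$)
$\left(20 + 148\right) M{\left(11,\left(-1\right) \left(-10\right) \right)} = \left(20 + 148\right) \frac{\left(-1\right) \left(-10\right) + 11}{11} = 168 \frac{10 + 11}{11} = 168 \cdot \frac{1}{11} \cdot 21 = 168 \cdot \frac{21}{11} = \frac{3528}{11}$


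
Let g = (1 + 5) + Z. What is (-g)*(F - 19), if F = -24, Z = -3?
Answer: 129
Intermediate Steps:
g = 3 (g = (1 + 5) - 3 = 6 - 3 = 3)
(-g)*(F - 19) = (-1*3)*(-24 - 19) = -3*(-43) = 129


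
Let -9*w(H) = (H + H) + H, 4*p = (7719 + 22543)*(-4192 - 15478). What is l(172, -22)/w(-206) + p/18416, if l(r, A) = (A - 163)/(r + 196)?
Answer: -705078456935/87255008 ≈ -8080.7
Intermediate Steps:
p = -148813385 (p = ((7719 + 22543)*(-4192 - 15478))/4 = (30262*(-19670))/4 = (1/4)*(-595253540) = -148813385)
l(r, A) = (-163 + A)/(196 + r)
w(H) = -H/3 (w(H) = -((H + H) + H)/9 = -(2*H + H)/9 = -H/3)
l(172, -22)/w(-206) + p/18416 = ((-163 - 22)/(196 + 172))/((-1/3*(-206))) - 148813385/18416 = (-185/368)/(206/3) - 148813385*1/18416 = ((1/368)*(-185))*(3/206) - 148813385/18416 = -185/368*3/206 - 148813385/18416 = -555/75808 - 148813385/18416 = -705078456935/87255008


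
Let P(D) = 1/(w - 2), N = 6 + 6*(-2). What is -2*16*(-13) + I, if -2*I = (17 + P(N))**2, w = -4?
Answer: 19751/72 ≈ 274.32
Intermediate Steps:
N = -6 (N = 6 - 12 = -6)
P(D) = -1/6 (P(D) = 1/(-4 - 2) = 1/(-6) = -1/6)
I = -10201/72 (I = -(17 - 1/6)**2/2 = -(101/6)**2/2 = -1/2*10201/36 = -10201/72 ≈ -141.68)
-2*16*(-13) + I = -2*16*(-13) - 10201/72 = -32*(-13) - 10201/72 = 416 - 10201/72 = 19751/72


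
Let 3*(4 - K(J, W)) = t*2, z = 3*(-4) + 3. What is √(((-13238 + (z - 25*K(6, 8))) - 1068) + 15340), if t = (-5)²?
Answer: 5*√483/3 ≈ 36.629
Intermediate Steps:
t = 25
z = -9 (z = -12 + 3 = -9)
K(J, W) = -38/3 (K(J, W) = 4 - 25*2/3 = 4 - ⅓*50 = 4 - 50/3 = -38/3)
√(((-13238 + (z - 25*K(6, 8))) - 1068) + 15340) = √(((-13238 + (-9 - 25*(-38/3))) - 1068) + 15340) = √(((-13238 + (-9 + 950/3)) - 1068) + 15340) = √(((-13238 + 923/3) - 1068) + 15340) = √((-38791/3 - 1068) + 15340) = √(-41995/3 + 15340) = √(4025/3) = 5*√483/3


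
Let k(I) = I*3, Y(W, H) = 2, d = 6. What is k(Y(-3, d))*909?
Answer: 5454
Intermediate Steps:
k(I) = 3*I
k(Y(-3, d))*909 = (3*2)*909 = 6*909 = 5454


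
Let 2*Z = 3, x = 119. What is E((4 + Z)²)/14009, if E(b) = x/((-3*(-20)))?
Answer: 119/840540 ≈ 0.00014158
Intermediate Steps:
Z = 3/2 (Z = (½)*3 = 3/2 ≈ 1.5000)
E(b) = 119/60 (E(b) = 119/((-3*(-20))) = 119/60)
E((4 + Z)²)/14009 = (119/60)/14009 = (119/60)*(1/14009) = 119/840540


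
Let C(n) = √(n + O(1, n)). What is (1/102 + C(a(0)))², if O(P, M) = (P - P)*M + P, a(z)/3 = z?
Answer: 10609/10404 ≈ 1.0197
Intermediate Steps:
a(z) = 3*z
O(P, M) = P (O(P, M) = 0*M + P = 0 + P = P)
C(n) = √(1 + n) (C(n) = √(n + 1) = √(1 + n))
(1/102 + C(a(0)))² = (1/102 + √(1 + 3*0))² = (1/102 + √(1 + 0))² = (1/102 + √1)² = (1/102 + 1)² = (103/102)² = 10609/10404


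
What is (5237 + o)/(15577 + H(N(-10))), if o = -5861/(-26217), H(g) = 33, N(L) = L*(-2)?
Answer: 13730429/40924737 ≈ 0.33550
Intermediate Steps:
N(L) = -2*L
o = 5861/26217 (o = -5861*(-1/26217) = 5861/26217 ≈ 0.22356)
(5237 + o)/(15577 + H(N(-10))) = (5237 + 5861/26217)/(15577 + 33) = (137304290/26217)/15610 = (137304290/26217)*(1/15610) = 13730429/40924737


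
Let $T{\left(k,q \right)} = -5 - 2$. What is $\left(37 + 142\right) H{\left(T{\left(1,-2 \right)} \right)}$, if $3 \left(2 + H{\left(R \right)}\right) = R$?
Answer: $- \frac{2327}{3} \approx -775.67$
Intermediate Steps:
$T{\left(k,q \right)} = -7$
$H{\left(R \right)} = -2 + \frac{R}{3}$
$\left(37 + 142\right) H{\left(T{\left(1,-2 \right)} \right)} = \left(37 + 142\right) \left(-2 + \frac{1}{3} \left(-7\right)\right) = 179 \left(-2 - \frac{7}{3}\right) = 179 \left(- \frac{13}{3}\right) = - \frac{2327}{3}$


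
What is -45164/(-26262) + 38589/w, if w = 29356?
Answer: 1169629351/385473636 ≈ 3.0343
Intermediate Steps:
-45164/(-26262) + 38589/w = -45164/(-26262) + 38589/29356 = -45164*(-1/26262) + 38589*(1/29356) = 22582/13131 + 38589/29356 = 1169629351/385473636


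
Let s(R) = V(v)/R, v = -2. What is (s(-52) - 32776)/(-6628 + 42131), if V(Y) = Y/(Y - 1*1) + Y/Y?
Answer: -5113061/5538468 ≈ -0.92319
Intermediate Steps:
V(Y) = 1 + Y/(-1 + Y) (V(Y) = Y/(Y - 1) + 1 = Y/(-1 + Y) + 1 = 1 + Y/(-1 + Y))
s(R) = 5/(3*R) (s(R) = ((-1 + 2*(-2))/(-1 - 2))/R = ((-1 - 4)/(-3))/R = (-1/3*(-5))/R = 5/(3*R))
(s(-52) - 32776)/(-6628 + 42131) = ((5/3)/(-52) - 32776)/(-6628 + 42131) = ((5/3)*(-1/52) - 32776)/35503 = (-5/156 - 32776)*(1/35503) = -5113061/156*1/35503 = -5113061/5538468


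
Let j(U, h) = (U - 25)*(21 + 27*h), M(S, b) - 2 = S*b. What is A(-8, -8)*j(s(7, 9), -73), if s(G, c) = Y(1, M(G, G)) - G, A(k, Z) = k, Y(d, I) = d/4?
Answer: -495300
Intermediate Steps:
M(S, b) = 2 + S*b
Y(d, I) = d/4 (Y(d, I) = d*(¼) = d/4)
s(G, c) = ¼ - G (s(G, c) = (¼)*1 - G = ¼ - G)
j(U, h) = (-25 + U)*(21 + 27*h)
A(-8, -8)*j(s(7, 9), -73) = -8*(-525 - 675*(-73) + 21*(¼ - 1*7) + 27*(¼ - 1*7)*(-73)) = -8*(-525 + 49275 + 21*(¼ - 7) + 27*(¼ - 7)*(-73)) = -8*(-525 + 49275 + 21*(-27/4) + 27*(-27/4)*(-73)) = -8*(-525 + 49275 - 567/4 + 53217/4) = -8*123825/2 = -495300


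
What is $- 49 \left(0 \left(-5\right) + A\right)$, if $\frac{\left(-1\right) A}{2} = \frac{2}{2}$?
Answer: $98$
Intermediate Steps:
$A = -2$ ($A = - 2 \cdot \frac{2}{2} = - 2 \cdot 2 \cdot \frac{1}{2} = \left(-2\right) 1 = -2$)
$- 49 \left(0 \left(-5\right) + A\right) = - 49 \left(0 \left(-5\right) - 2\right) = - 49 \left(0 - 2\right) = \left(-49\right) \left(-2\right) = 98$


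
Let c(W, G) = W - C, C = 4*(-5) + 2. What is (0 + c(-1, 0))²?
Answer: 289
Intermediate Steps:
C = -18 (C = -20 + 2 = -18)
c(W, G) = 18 + W (c(W, G) = W - 1*(-18) = W + 18 = 18 + W)
(0 + c(-1, 0))² = (0 + (18 - 1))² = (0 + 17)² = 17² = 289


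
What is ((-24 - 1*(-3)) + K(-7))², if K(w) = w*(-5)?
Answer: 196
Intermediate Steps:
K(w) = -5*w
((-24 - 1*(-3)) + K(-7))² = ((-24 - 1*(-3)) - 5*(-7))² = ((-24 + 3) + 35)² = (-21 + 35)² = 14² = 196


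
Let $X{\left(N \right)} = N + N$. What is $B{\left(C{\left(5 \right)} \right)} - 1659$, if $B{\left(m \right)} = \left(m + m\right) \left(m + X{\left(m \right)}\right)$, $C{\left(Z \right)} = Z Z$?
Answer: $2091$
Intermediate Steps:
$C{\left(Z \right)} = Z^{2}$
$X{\left(N \right)} = 2 N$
$B{\left(m \right)} = 6 m^{2}$ ($B{\left(m \right)} = \left(m + m\right) \left(m + 2 m\right) = 2 m 3 m = 6 m^{2}$)
$B{\left(C{\left(5 \right)} \right)} - 1659 = 6 \left(5^{2}\right)^{2} - 1659 = 6 \cdot 25^{2} - 1659 = 6 \cdot 625 - 1659 = 3750 - 1659 = 2091$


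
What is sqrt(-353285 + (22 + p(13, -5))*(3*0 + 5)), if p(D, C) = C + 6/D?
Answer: I*sqrt(59690410)/13 ≈ 594.3*I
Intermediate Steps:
sqrt(-353285 + (22 + p(13, -5))*(3*0 + 5)) = sqrt(-353285 + (22 + (-5 + 6/13))*(3*0 + 5)) = sqrt(-353285 + (22 + (-5 + 6*(1/13)))*(0 + 5)) = sqrt(-353285 + (22 + (-5 + 6/13))*5) = sqrt(-353285 + (22 - 59/13)*5) = sqrt(-353285 + (227/13)*5) = sqrt(-353285 + 1135/13) = sqrt(-4591570/13) = I*sqrt(59690410)/13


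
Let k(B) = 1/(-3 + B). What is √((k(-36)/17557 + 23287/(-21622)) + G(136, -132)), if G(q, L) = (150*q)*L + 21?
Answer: I*√590231581805010275825956482/14805080706 ≈ 1641.0*I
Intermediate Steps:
G(q, L) = 21 + 150*L*q (G(q, L) = 150*L*q + 21 = 21 + 150*L*q)
√((k(-36)/17557 + 23287/(-21622)) + G(136, -132)) = √((1/(-3 - 36*17557) + 23287/(-21622)) + (21 + 150*(-132)*136)) = √(((1/17557)/(-39) + 23287*(-1/21622)) + (21 - 2692800)) = √((-1/39*1/17557 - 23287/21622) - 2692779) = √((-1/684723 - 23287/21622) - 2692779) = √(-15945166123/14805080706 - 2692779) = √(-39866826363588097/14805080706) = I*√590231581805010275825956482/14805080706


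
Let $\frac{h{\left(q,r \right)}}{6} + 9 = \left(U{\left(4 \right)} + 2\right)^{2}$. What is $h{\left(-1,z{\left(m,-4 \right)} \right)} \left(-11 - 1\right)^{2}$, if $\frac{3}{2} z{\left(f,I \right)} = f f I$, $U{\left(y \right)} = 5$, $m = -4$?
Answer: $34560$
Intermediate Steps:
$z{\left(f,I \right)} = \frac{2 I f^{2}}{3}$ ($z{\left(f,I \right)} = \frac{2 f f I}{3} = \frac{2 f^{2} I}{3} = \frac{2 I f^{2}}{3}$)
$h{\left(q,r \right)} = 240$ ($h{\left(q,r \right)} = -54 + 6 \left(5 + 2\right)^{2} = -54 + 6 \cdot 7^{2} = -54 + 6 \cdot 49 = -54 + 294 = 240$)
$h{\left(-1,z{\left(m,-4 \right)} \right)} \left(-11 - 1\right)^{2} = 240 \left(-11 - 1\right)^{2} = 240 \left(-12\right)^{2} = 240 \cdot 144 = 34560$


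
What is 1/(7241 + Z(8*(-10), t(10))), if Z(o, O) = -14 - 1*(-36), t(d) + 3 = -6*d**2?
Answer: 1/7263 ≈ 0.00013768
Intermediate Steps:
t(d) = -3 - 6*d**2
Z(o, O) = 22 (Z(o, O) = -14 + 36 = 22)
1/(7241 + Z(8*(-10), t(10))) = 1/(7241 + 22) = 1/7263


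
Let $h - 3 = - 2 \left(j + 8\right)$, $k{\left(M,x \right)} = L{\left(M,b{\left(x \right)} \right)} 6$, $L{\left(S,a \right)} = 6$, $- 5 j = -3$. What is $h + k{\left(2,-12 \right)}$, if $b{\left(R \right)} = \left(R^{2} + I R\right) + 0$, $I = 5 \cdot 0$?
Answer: $\frac{109}{5} \approx 21.8$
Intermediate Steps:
$j = \frac{3}{5}$ ($j = \left(- \frac{1}{5}\right) \left(-3\right) = \frac{3}{5} \approx 0.6$)
$I = 0$
$b{\left(R \right)} = R^{2}$ ($b{\left(R \right)} = \left(R^{2} + 0 R\right) + 0 = \left(R^{2} + 0\right) + 0 = R^{2} + 0 = R^{2}$)
$k{\left(M,x \right)} = 36$ ($k{\left(M,x \right)} = 6 \cdot 6 = 36$)
$h = - \frac{71}{5}$ ($h = 3 - 2 \left(\frac{3}{5} + 8\right) = 3 - \frac{86}{5} = - \frac{71}{5} \approx -14.2$)
$h + k{\left(2,-12 \right)} = - \frac{71}{5} + 36 = \frac{109}{5}$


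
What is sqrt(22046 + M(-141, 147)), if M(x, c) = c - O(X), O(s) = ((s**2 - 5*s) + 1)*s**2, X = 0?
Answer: sqrt(22193) ≈ 148.97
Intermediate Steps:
O(s) = s**2*(1 + s**2 - 5*s) (O(s) = (1 + s**2 - 5*s)*s**2 = s**2*(1 + s**2 - 5*s))
M(x, c) = c (M(x, c) = c - 0**2*(1 + 0**2 - 5*0) = c - 0*(1 + 0 + 0) = c - 0 = c - 1*0 = c + 0 = c)
sqrt(22046 + M(-141, 147)) = sqrt(22046 + 147) = sqrt(22193)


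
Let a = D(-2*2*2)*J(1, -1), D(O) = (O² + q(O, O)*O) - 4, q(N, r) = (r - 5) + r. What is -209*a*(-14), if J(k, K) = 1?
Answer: 667128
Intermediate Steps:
q(N, r) = -5 + 2*r (q(N, r) = (-5 + r) + r = -5 + 2*r)
D(O) = -4 + O² + O*(-5 + 2*O) (D(O) = (O² + (-5 + 2*O)*O) - 4 = (O² + O*(-5 + 2*O)) - 4 = -4 + O² + O*(-5 + 2*O))
a = 228 (a = (-4 - 5*(-2*2)*2 + 3*(-2*2*2)²)*1 = (-4 - (-20)*2 + 3*(-4*2)²)*1 = (-4 - 5*(-8) + 3*(-8)²)*1 = (-4 + 40 + 3*64)*1 = (-4 + 40 + 192)*1 = 228*1 = 228)
-209*a*(-14) = -209*228*(-14) = -47652*(-14) = 667128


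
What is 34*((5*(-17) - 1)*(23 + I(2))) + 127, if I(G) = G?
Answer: -72973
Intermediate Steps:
34*((5*(-17) - 1)*(23 + I(2))) + 127 = 34*((5*(-17) - 1)*(23 + 2)) + 127 = 34*((-85 - 1)*25) + 127 = 34*(-86*25) + 127 = 34*(-2150) + 127 = -73100 + 127 = -72973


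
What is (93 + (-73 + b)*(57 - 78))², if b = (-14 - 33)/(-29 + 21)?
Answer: 144504441/64 ≈ 2.2579e+6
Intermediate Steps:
b = 47/8 (b = -47/(-8) = -47*(-⅛) = 47/8 ≈ 5.8750)
(93 + (-73 + b)*(57 - 78))² = (93 + (-73 + 47/8)*(57 - 78))² = (93 - 537/8*(-21))² = (93 + 11277/8)² = (12021/8)² = 144504441/64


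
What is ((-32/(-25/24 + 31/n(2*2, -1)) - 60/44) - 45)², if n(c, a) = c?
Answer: 8200751364/3136441 ≈ 2614.7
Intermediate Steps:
((-32/(-25/24 + 31/n(2*2, -1)) - 60/44) - 45)² = ((-32/(-25/24 + 31/((2*2))) - 60/44) - 45)² = ((-32/(-25*1/24 + 31/4) - 60*1/44) - 45)² = ((-32/(-25/24 + 31*(¼)) - 15/11) - 45)² = ((-32/(-25/24 + 31/4) - 15/11) - 45)² = ((-32/161/24 - 15/11) - 45)² = ((-32*24/161 - 15/11) - 45)² = ((-768/161 - 15/11) - 45)² = (-10863/1771 - 45)² = (-90558/1771)² = 8200751364/3136441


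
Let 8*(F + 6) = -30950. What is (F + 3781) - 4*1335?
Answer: -21735/4 ≈ -5433.8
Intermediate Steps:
F = -15499/4 (F = -6 + (⅛)*(-30950) = -6 - 15475/4 = -15499/4 ≈ -3874.8)
(F + 3781) - 4*1335 = (-15499/4 + 3781) - 4*1335 = -375/4 - 5340 = -21735/4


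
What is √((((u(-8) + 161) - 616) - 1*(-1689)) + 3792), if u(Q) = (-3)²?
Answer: √5035 ≈ 70.958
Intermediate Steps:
u(Q) = 9
√((((u(-8) + 161) - 616) - 1*(-1689)) + 3792) = √((((9 + 161) - 616) - 1*(-1689)) + 3792) = √(((170 - 616) + 1689) + 3792) = √((-446 + 1689) + 3792) = √(1243 + 3792) = √5035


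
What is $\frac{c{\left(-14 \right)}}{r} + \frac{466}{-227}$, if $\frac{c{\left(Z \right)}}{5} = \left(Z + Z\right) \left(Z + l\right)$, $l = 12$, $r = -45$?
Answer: $- \frac{16906}{2043} \approx -8.2751$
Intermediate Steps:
$c{\left(Z \right)} = 10 Z \left(12 + Z\right)$ ($c{\left(Z \right)} = 5 \left(Z + Z\right) \left(Z + 12\right) = 5 \cdot 2 Z \left(12 + Z\right) = 10 Z \left(12 + Z\right)$)
$\frac{c{\left(-14 \right)}}{r} + \frac{466}{-227} = \frac{10 \left(-14\right) \left(12 - 14\right)}{-45} + \frac{466}{-227} = 10 \left(-14\right) \left(-2\right) \left(- \frac{1}{45}\right) + 466 \left(- \frac{1}{227}\right) = 280 \left(- \frac{1}{45}\right) - \frac{466}{227} = - \frac{56}{9} - \frac{466}{227} = - \frac{16906}{2043}$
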